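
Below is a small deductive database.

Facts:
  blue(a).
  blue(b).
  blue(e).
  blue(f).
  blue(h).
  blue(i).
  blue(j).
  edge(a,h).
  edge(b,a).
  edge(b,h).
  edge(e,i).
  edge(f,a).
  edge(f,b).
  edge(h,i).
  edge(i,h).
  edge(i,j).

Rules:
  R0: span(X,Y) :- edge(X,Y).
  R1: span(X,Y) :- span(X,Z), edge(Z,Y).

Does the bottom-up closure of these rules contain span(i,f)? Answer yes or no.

round 1: derive span(a,h) via R0 from edge(a,h)
round 1: derive span(b,a) via R0 from edge(b,a)
round 1: derive span(b,h) via R0 from edge(b,h)
round 1: derive span(e,i) via R0 from edge(e,i)
round 1: derive span(f,a) via R0 from edge(f,a)
round 1: derive span(f,b) via R0 from edge(f,b)
round 1: derive span(h,i) via R0 from edge(h,i)
round 1: derive span(i,h) via R0 from edge(i,h)
round 1: derive span(i,j) via R0 from edge(i,j)
round 2: derive span(a,i) via R1 from span(a,h), edge(h,i)
round 2: derive span(b,i) via R1 from span(b,h), edge(h,i)
round 2: derive span(e,h) via R1 from span(e,i), edge(i,h)
round 2: derive span(e,j) via R1 from span(e,i), edge(i,j)
round 2: derive span(f,h) via R1 from span(f,a), edge(a,h)
round 2: derive span(h,h) via R1 from span(h,i), edge(i,h)
round 2: derive span(h,j) via R1 from span(h,i), edge(i,j)
round 2: derive span(i,i) via R1 from span(i,h), edge(h,i)
round 3: derive span(a,j) via R1 from span(a,i), edge(i,j)
round 3: derive span(b,j) via R1 from span(b,i), edge(i,j)
round 3: derive span(f,i) via R1 from span(f,h), edge(h,i)
round 4: derive span(f,j) via R1 from span(f,i), edge(i,j)

no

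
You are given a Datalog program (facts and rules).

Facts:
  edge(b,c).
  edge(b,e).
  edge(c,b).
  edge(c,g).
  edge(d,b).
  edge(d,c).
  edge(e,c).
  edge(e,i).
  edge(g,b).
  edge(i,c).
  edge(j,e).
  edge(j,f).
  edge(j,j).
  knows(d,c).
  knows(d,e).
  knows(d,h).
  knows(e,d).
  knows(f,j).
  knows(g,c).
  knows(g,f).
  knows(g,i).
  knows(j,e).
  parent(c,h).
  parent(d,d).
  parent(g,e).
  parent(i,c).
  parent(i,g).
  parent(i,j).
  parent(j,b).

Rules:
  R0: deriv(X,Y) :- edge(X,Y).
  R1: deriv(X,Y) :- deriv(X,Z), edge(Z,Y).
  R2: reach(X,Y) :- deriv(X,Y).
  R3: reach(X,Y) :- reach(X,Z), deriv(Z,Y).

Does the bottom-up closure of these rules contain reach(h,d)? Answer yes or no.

no

round 1: derive deriv(b,c) via R0 from edge(b,c)
round 1: derive deriv(b,e) via R0 from edge(b,e)
round 1: derive deriv(c,b) via R0 from edge(c,b)
round 1: derive deriv(c,g) via R0 from edge(c,g)
round 1: derive deriv(d,b) via R0 from edge(d,b)
round 1: derive deriv(d,c) via R0 from edge(d,c)
round 1: derive deriv(e,c) via R0 from edge(e,c)
round 1: derive deriv(e,i) via R0 from edge(e,i)
round 1: derive deriv(g,b) via R0 from edge(g,b)
round 1: derive deriv(i,c) via R0 from edge(i,c)
round 1: derive deriv(j,e) via R0 from edge(j,e)
round 1: derive deriv(j,f) via R0 from edge(j,f)
round 1: derive deriv(j,j) via R0 from edge(j,j)
round 2: derive deriv(b,b) via R1 from deriv(b,c), edge(c,b)
round 2: derive deriv(b,g) via R1 from deriv(b,c), edge(c,g)
round 2: derive deriv(b,i) via R1 from deriv(b,e), edge(e,i)
round 2: derive deriv(c,c) via R1 from deriv(c,b), edge(b,c)
round 2: derive deriv(c,e) via R1 from deriv(c,b), edge(b,e)
round 2: derive deriv(d,e) via R1 from deriv(d,b), edge(b,e)
round 2: derive deriv(d,g) via R1 from deriv(d,c), edge(c,g)
round 2: derive deriv(e,b) via R1 from deriv(e,c), edge(c,b)
round 2: derive deriv(e,g) via R1 from deriv(e,c), edge(c,g)
round 2: derive deriv(g,c) via R1 from deriv(g,b), edge(b,c)
round 2: derive deriv(g,e) via R1 from deriv(g,b), edge(b,e)
round 2: derive deriv(i,b) via R1 from deriv(i,c), edge(c,b)
round 2: derive deriv(i,g) via R1 from deriv(i,c), edge(c,g)
round 2: derive deriv(j,c) via R1 from deriv(j,e), edge(e,c)
round 2: derive deriv(j,i) via R1 from deriv(j,e), edge(e,i)
round 2: derive reach(b,c) via R2 from deriv(b,c)
round 2: derive reach(b,e) via R2 from deriv(b,e)
round 2: derive reach(c,b) via R2 from deriv(c,b)
round 2: derive reach(c,g) via R2 from deriv(c,g)
round 2: derive reach(d,b) via R2 from deriv(d,b)
round 2: derive reach(d,c) via R2 from deriv(d,c)
round 2: derive reach(e,c) via R2 from deriv(e,c)
round 2: derive reach(e,i) via R2 from deriv(e,i)
round 2: derive reach(g,b) via R2 from deriv(g,b)
round 2: derive reach(i,c) via R2 from deriv(i,c)
round 2: derive reach(j,e) via R2 from deriv(j,e)
round 2: derive reach(j,f) via R2 from deriv(j,f)
round 2: derive reach(j,j) via R2 from deriv(j,j)
round 3: derive deriv(c,i) via R1 from deriv(c,e), edge(e,i)
round 3: derive deriv(d,i) via R1 from deriv(d,e), edge(e,i)
round 3: derive deriv(e,e) via R1 from deriv(e,b), edge(b,e)
round 3: derive deriv(g,g) via R1 from deriv(g,c), edge(c,g)
round 3: derive deriv(g,i) via R1 from deriv(g,e), edge(e,i)
round 3: derive deriv(i,e) via R1 from deriv(i,b), edge(b,e)
round 3: derive deriv(j,b) via R1 from deriv(j,c), edge(c,b)
round 3: derive deriv(j,g) via R1 from deriv(j,c), edge(c,g)
round 3: derive reach(b,b) via R2 from deriv(b,b)
round 3: derive reach(b,g) via R2 from deriv(b,g)
round 3: derive reach(b,i) via R2 from deriv(b,i)
round 3: derive reach(c,c) via R2 from deriv(c,c)
round 3: derive reach(c,e) via R2 from deriv(c,e)
round 3: derive reach(d,e) via R2 from deriv(d,e)
round 3: derive reach(d,g) via R2 from deriv(d,g)
round 3: derive reach(e,b) via R2 from deriv(e,b)
round 3: derive reach(e,g) via R2 from deriv(e,g)
round 3: derive reach(g,c) via R2 from deriv(g,c)
round 3: derive reach(g,e) via R2 from deriv(g,e)
round 3: derive reach(i,b) via R2 from deriv(i,b)
round 3: derive reach(i,g) via R2 from deriv(i,g)
round 3: derive reach(j,c) via R2 from deriv(j,c)
round 3: derive reach(j,i) via R2 from deriv(j,i)
round 3: derive reach(c,i) via R3 from reach(c,b), deriv(b,i)
round 3: derive reach(d,i) via R3 from reach(d,b), deriv(b,i)
round 3: derive reach(e,e) via R3 from reach(e,c), deriv(c,e)
round 3: derive reach(g,g) via R3 from reach(g,b), deriv(b,g)
round 3: derive reach(g,i) via R3 from reach(g,b), deriv(b,i)
round 3: derive reach(i,e) via R3 from reach(i,c), deriv(c,e)
round 3: derive reach(j,b) via R3 from reach(j,e), deriv(e,b)
round 3: derive reach(j,g) via R3 from reach(j,e), deriv(e,g)
round 4: derive deriv(i,i) via R1 from deriv(i,e), edge(e,i)
round 4: derive reach(i,i) via R3 from reach(i,b), deriv(b,i)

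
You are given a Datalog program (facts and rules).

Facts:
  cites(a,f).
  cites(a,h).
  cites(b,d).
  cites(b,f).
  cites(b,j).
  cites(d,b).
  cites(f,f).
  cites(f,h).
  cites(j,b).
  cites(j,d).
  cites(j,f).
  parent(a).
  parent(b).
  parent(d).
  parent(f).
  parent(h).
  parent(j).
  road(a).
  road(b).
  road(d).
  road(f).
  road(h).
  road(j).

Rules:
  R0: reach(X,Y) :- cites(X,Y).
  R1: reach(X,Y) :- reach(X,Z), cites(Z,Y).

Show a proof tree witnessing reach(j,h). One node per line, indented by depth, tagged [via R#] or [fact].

reach(j,h)  [via R1]
  reach(j,f)  [via R0]
    cites(j,f)  [fact]
  cites(f,h)  [fact]

round 1: derive reach(a,f) via R0 from cites(a,f)
round 1: derive reach(a,h) via R0 from cites(a,h)
round 1: derive reach(b,d) via R0 from cites(b,d)
round 1: derive reach(b,f) via R0 from cites(b,f)
round 1: derive reach(b,j) via R0 from cites(b,j)
round 1: derive reach(d,b) via R0 from cites(d,b)
round 1: derive reach(f,f) via R0 from cites(f,f)
round 1: derive reach(f,h) via R0 from cites(f,h)
round 1: derive reach(j,b) via R0 from cites(j,b)
round 1: derive reach(j,d) via R0 from cites(j,d)
round 1: derive reach(j,f) via R0 from cites(j,f)
round 2: derive reach(b,b) via R1 from reach(b,d), cites(d,b)
round 2: derive reach(b,h) via R1 from reach(b,f), cites(f,h)
round 2: derive reach(d,d) via R1 from reach(d,b), cites(b,d)
round 2: derive reach(d,f) via R1 from reach(d,b), cites(b,f)
round 2: derive reach(d,j) via R1 from reach(d,b), cites(b,j)
round 2: derive reach(j,h) via R1 from reach(j,f), cites(f,h)
round 2: derive reach(j,j) via R1 from reach(j,b), cites(b,j)
round 3: derive reach(d,h) via R1 from reach(d,f), cites(f,h)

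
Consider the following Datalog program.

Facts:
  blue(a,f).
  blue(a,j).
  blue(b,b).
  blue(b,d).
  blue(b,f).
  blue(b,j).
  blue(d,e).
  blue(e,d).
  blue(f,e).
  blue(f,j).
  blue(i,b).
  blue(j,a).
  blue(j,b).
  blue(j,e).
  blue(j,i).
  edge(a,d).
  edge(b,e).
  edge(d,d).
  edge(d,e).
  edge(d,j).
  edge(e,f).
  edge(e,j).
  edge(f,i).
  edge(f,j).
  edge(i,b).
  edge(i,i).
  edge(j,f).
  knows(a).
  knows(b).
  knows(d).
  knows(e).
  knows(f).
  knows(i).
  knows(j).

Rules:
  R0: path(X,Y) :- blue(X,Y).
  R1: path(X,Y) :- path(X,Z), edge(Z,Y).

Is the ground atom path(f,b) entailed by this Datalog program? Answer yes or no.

round 1: derive path(a,f) via R0 from blue(a,f)
round 1: derive path(a,j) via R0 from blue(a,j)
round 1: derive path(b,b) via R0 from blue(b,b)
round 1: derive path(b,d) via R0 from blue(b,d)
round 1: derive path(b,f) via R0 from blue(b,f)
round 1: derive path(b,j) via R0 from blue(b,j)
round 1: derive path(d,e) via R0 from blue(d,e)
round 1: derive path(e,d) via R0 from blue(e,d)
round 1: derive path(f,e) via R0 from blue(f,e)
round 1: derive path(f,j) via R0 from blue(f,j)
round 1: derive path(i,b) via R0 from blue(i,b)
round 1: derive path(j,a) via R0 from blue(j,a)
round 1: derive path(j,b) via R0 from blue(j,b)
round 1: derive path(j,e) via R0 from blue(j,e)
round 1: derive path(j,i) via R0 from blue(j,i)
round 2: derive path(a,i) via R1 from path(a,f), edge(f,i)
round 2: derive path(b,e) via R1 from path(b,b), edge(b,e)
round 2: derive path(b,i) via R1 from path(b,f), edge(f,i)
round 2: derive path(d,f) via R1 from path(d,e), edge(e,f)
round 2: derive path(d,j) via R1 from path(d,e), edge(e,j)
round 2: derive path(e,e) via R1 from path(e,d), edge(d,e)
round 2: derive path(e,j) via R1 from path(e,d), edge(d,j)
round 2: derive path(f,f) via R1 from path(f,e), edge(e,f)
round 2: derive path(i,e) via R1 from path(i,b), edge(b,e)
round 2: derive path(j,d) via R1 from path(j,a), edge(a,d)
round 2: derive path(j,f) via R1 from path(j,e), edge(e,f)
round 2: derive path(j,j) via R1 from path(j,e), edge(e,j)
round 3: derive path(a,b) via R1 from path(a,i), edge(i,b)
round 3: derive path(d,i) via R1 from path(d,f), edge(f,i)
round 3: derive path(e,f) via R1 from path(e,e), edge(e,f)
round 3: derive path(f,i) via R1 from path(f,f), edge(f,i)
round 3: derive path(i,f) via R1 from path(i,e), edge(e,f)
round 3: derive path(i,j) via R1 from path(i,e), edge(e,j)
round 4: derive path(a,e) via R1 from path(a,b), edge(b,e)
round 4: derive path(d,b) via R1 from path(d,i), edge(i,b)
round 4: derive path(e,i) via R1 from path(e,f), edge(f,i)
round 4: derive path(f,b) via R1 from path(f,i), edge(i,b)
round 4: derive path(i,i) via R1 from path(i,f), edge(f,i)
round 5: derive path(e,b) via R1 from path(e,i), edge(i,b)

yes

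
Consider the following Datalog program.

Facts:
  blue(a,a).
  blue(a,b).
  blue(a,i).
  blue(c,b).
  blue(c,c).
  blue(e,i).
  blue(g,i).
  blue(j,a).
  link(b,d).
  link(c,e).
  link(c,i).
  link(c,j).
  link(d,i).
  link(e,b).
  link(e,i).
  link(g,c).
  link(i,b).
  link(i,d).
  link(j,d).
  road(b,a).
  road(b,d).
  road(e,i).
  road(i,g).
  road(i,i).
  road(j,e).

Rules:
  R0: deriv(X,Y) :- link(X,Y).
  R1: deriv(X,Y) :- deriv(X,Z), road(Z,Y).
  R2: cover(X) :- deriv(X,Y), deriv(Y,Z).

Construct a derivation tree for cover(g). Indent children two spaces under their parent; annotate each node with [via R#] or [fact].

cover(g)  [via R2]
  deriv(g,c)  [via R0]
    link(g,c)  [fact]
  deriv(c,e)  [via R0]
    link(c,e)  [fact]

round 1: derive deriv(b,d) via R0 from link(b,d)
round 1: derive deriv(c,e) via R0 from link(c,e)
round 1: derive deriv(c,i) via R0 from link(c,i)
round 1: derive deriv(c,j) via R0 from link(c,j)
round 1: derive deriv(d,i) via R0 from link(d,i)
round 1: derive deriv(e,b) via R0 from link(e,b)
round 1: derive deriv(e,i) via R0 from link(e,i)
round 1: derive deriv(g,c) via R0 from link(g,c)
round 1: derive deriv(i,b) via R0 from link(i,b)
round 1: derive deriv(i,d) via R0 from link(i,d)
round 1: derive deriv(j,d) via R0 from link(j,d)
round 2: derive deriv(c,g) via R1 from deriv(c,i), road(i,g)
round 2: derive deriv(d,g) via R1 from deriv(d,i), road(i,g)
round 2: derive deriv(e,a) via R1 from deriv(e,b), road(b,a)
round 2: derive deriv(e,d) via R1 from deriv(e,b), road(b,d)
round 2: derive deriv(e,g) via R1 from deriv(e,i), road(i,g)
round 2: derive deriv(i,a) via R1 from deriv(i,b), road(b,a)
round 2: derive cover(b) via R2 from deriv(b,d), deriv(d,i)
round 2: derive cover(c) via R2 from deriv(c,e), deriv(e,b)
round 2: derive cover(d) via R2 from deriv(d,i), deriv(i,b)
round 2: derive cover(e) via R2 from deriv(e,b), deriv(b,d)
round 2: derive cover(g) via R2 from deriv(g,c), deriv(c,e)
round 2: derive cover(i) via R2 from deriv(i,b), deriv(b,d)
round 2: derive cover(j) via R2 from deriv(j,d), deriv(d,i)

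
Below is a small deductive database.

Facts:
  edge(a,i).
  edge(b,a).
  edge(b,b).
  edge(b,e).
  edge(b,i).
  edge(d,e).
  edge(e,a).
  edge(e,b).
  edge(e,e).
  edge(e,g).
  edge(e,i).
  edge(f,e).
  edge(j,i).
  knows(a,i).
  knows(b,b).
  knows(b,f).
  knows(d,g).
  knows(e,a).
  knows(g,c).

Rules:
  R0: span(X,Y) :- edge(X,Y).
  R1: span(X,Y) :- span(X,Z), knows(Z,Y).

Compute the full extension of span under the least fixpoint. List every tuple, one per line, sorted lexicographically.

round 1: derive span(a,i) via R0 from edge(a,i)
round 1: derive span(b,a) via R0 from edge(b,a)
round 1: derive span(b,b) via R0 from edge(b,b)
round 1: derive span(b,e) via R0 from edge(b,e)
round 1: derive span(b,i) via R0 from edge(b,i)
round 1: derive span(d,e) via R0 from edge(d,e)
round 1: derive span(e,a) via R0 from edge(e,a)
round 1: derive span(e,b) via R0 from edge(e,b)
round 1: derive span(e,e) via R0 from edge(e,e)
round 1: derive span(e,g) via R0 from edge(e,g)
round 1: derive span(e,i) via R0 from edge(e,i)
round 1: derive span(f,e) via R0 from edge(f,e)
round 1: derive span(j,i) via R0 from edge(j,i)
round 2: derive span(b,f) via R1 from span(b,b), knows(b,f)
round 2: derive span(d,a) via R1 from span(d,e), knows(e,a)
round 2: derive span(e,c) via R1 from span(e,g), knows(g,c)
round 2: derive span(e,f) via R1 from span(e,b), knows(b,f)
round 2: derive span(f,a) via R1 from span(f,e), knows(e,a)
round 3: derive span(d,i) via R1 from span(d,a), knows(a,i)
round 3: derive span(f,i) via R1 from span(f,a), knows(a,i)

span(a,i)
span(b,a)
span(b,b)
span(b,e)
span(b,f)
span(b,i)
span(d,a)
span(d,e)
span(d,i)
span(e,a)
span(e,b)
span(e,c)
span(e,e)
span(e,f)
span(e,g)
span(e,i)
span(f,a)
span(f,e)
span(f,i)
span(j,i)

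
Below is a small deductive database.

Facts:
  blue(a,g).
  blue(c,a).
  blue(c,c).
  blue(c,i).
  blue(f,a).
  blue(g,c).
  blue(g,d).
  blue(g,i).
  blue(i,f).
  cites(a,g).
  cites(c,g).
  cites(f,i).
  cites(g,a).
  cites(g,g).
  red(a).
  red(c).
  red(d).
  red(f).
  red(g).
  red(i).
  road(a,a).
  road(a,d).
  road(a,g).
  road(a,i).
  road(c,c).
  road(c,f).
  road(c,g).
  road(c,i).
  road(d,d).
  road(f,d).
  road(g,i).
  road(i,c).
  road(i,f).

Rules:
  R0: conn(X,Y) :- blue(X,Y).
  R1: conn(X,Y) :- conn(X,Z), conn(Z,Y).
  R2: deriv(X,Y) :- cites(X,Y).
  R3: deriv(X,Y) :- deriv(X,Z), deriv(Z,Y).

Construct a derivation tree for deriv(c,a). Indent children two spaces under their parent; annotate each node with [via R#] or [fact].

deriv(c,a)  [via R3]
  deriv(c,g)  [via R2]
    cites(c,g)  [fact]
  deriv(g,a)  [via R2]
    cites(g,a)  [fact]

round 1: derive deriv(a,g) via R2 from cites(a,g)
round 1: derive deriv(c,g) via R2 from cites(c,g)
round 1: derive deriv(f,i) via R2 from cites(f,i)
round 1: derive deriv(g,a) via R2 from cites(g,a)
round 1: derive deriv(g,g) via R2 from cites(g,g)
round 2: derive deriv(a,a) via R3 from deriv(a,g), deriv(g,a)
round 2: derive deriv(c,a) via R3 from deriv(c,g), deriv(g,a)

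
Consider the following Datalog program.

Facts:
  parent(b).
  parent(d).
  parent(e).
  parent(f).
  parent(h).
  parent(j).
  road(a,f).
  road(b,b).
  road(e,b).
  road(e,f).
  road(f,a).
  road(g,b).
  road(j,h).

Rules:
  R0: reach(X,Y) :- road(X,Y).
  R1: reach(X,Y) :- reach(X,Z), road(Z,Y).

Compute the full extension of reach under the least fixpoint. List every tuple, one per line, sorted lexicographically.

reach(a,a)
reach(a,f)
reach(b,b)
reach(e,a)
reach(e,b)
reach(e,f)
reach(f,a)
reach(f,f)
reach(g,b)
reach(j,h)

round 1: derive reach(a,f) via R0 from road(a,f)
round 1: derive reach(b,b) via R0 from road(b,b)
round 1: derive reach(e,b) via R0 from road(e,b)
round 1: derive reach(e,f) via R0 from road(e,f)
round 1: derive reach(f,a) via R0 from road(f,a)
round 1: derive reach(g,b) via R0 from road(g,b)
round 1: derive reach(j,h) via R0 from road(j,h)
round 2: derive reach(a,a) via R1 from reach(a,f), road(f,a)
round 2: derive reach(e,a) via R1 from reach(e,f), road(f,a)
round 2: derive reach(f,f) via R1 from reach(f,a), road(a,f)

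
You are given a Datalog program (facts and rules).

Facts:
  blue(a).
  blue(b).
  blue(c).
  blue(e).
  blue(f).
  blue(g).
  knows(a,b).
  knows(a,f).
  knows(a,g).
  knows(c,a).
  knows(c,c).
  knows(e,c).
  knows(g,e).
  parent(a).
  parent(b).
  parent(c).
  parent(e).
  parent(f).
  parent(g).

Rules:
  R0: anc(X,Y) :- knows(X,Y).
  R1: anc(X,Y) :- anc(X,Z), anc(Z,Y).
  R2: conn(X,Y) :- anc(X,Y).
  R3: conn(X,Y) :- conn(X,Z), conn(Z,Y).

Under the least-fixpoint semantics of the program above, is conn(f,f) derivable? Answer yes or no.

no

round 1: derive anc(a,b) via R0 from knows(a,b)
round 1: derive anc(a,f) via R0 from knows(a,f)
round 1: derive anc(a,g) via R0 from knows(a,g)
round 1: derive anc(c,a) via R0 from knows(c,a)
round 1: derive anc(c,c) via R0 from knows(c,c)
round 1: derive anc(e,c) via R0 from knows(e,c)
round 1: derive anc(g,e) via R0 from knows(g,e)
round 2: derive anc(a,e) via R1 from anc(a,g), anc(g,e)
round 2: derive anc(c,b) via R1 from anc(c,a), anc(a,b)
round 2: derive anc(c,f) via R1 from anc(c,a), anc(a,f)
round 2: derive anc(c,g) via R1 from anc(c,a), anc(a,g)
round 2: derive anc(e,a) via R1 from anc(e,c), anc(c,a)
round 2: derive anc(g,c) via R1 from anc(g,e), anc(e,c)
round 2: derive conn(a,b) via R2 from anc(a,b)
round 2: derive conn(a,f) via R2 from anc(a,f)
round 2: derive conn(a,g) via R2 from anc(a,g)
round 2: derive conn(c,a) via R2 from anc(c,a)
round 2: derive conn(c,c) via R2 from anc(c,c)
round 2: derive conn(e,c) via R2 from anc(e,c)
round 2: derive conn(g,e) via R2 from anc(g,e)
round 3: derive anc(a,a) via R1 from anc(a,e), anc(e,a)
round 3: derive anc(a,c) via R1 from anc(a,e), anc(e,c)
round 3: derive anc(c,e) via R1 from anc(c,a), anc(a,e)
round 3: derive anc(e,b) via R1 from anc(e,a), anc(a,b)
round 3: derive anc(e,e) via R1 from anc(e,a), anc(a,e)
round 3: derive anc(e,f) via R1 from anc(e,a), anc(a,f)
round 3: derive anc(e,g) via R1 from anc(e,a), anc(a,g)
round 3: derive anc(g,a) via R1 from anc(g,c), anc(c,a)
round 3: derive anc(g,b) via R1 from anc(g,c), anc(c,b)
round 3: derive anc(g,f) via R1 from anc(g,c), anc(c,f)
round 3: derive anc(g,g) via R1 from anc(g,c), anc(c,g)
round 3: derive conn(a,e) via R2 from anc(a,e)
round 3: derive conn(c,b) via R2 from anc(c,b)
round 3: derive conn(c,f) via R2 from anc(c,f)
round 3: derive conn(c,g) via R2 from anc(c,g)
round 3: derive conn(e,a) via R2 from anc(e,a)
round 3: derive conn(g,c) via R2 from anc(g,c)
round 4: derive conn(a,a) via R2 from anc(a,a)
round 4: derive conn(a,c) via R2 from anc(a,c)
round 4: derive conn(c,e) via R2 from anc(c,e)
round 4: derive conn(e,b) via R2 from anc(e,b)
round 4: derive conn(e,e) via R2 from anc(e,e)
round 4: derive conn(e,f) via R2 from anc(e,f)
round 4: derive conn(e,g) via R2 from anc(e,g)
round 4: derive conn(g,a) via R2 from anc(g,a)
round 4: derive conn(g,b) via R2 from anc(g,b)
round 4: derive conn(g,f) via R2 from anc(g,f)
round 4: derive conn(g,g) via R2 from anc(g,g)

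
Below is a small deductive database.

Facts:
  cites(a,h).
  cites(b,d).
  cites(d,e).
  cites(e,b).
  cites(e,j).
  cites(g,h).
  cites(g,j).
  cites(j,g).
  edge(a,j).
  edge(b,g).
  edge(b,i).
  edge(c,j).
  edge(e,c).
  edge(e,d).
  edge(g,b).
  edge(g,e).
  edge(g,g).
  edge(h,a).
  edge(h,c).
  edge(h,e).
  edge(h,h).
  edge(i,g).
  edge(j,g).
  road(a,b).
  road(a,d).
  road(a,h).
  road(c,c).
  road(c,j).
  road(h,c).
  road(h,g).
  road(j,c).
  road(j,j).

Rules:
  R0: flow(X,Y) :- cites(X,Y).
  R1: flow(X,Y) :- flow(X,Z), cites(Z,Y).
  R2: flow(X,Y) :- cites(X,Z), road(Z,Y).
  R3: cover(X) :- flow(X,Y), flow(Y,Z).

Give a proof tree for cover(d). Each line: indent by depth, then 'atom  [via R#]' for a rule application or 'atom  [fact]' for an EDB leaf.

round 1: derive flow(a,h) via R0 from cites(a,h)
round 1: derive flow(b,d) via R0 from cites(b,d)
round 1: derive flow(d,e) via R0 from cites(d,e)
round 1: derive flow(e,b) via R0 from cites(e,b)
round 1: derive flow(e,j) via R0 from cites(e,j)
round 1: derive flow(g,h) via R0 from cites(g,h)
round 1: derive flow(g,j) via R0 from cites(g,j)
round 1: derive flow(j,g) via R0 from cites(j,g)
round 1: derive flow(a,c) via R2 from cites(a,h), road(h,c)
round 1: derive flow(a,g) via R2 from cites(a,h), road(h,g)
round 1: derive flow(e,c) via R2 from cites(e,j), road(j,c)
round 1: derive flow(g,c) via R2 from cites(g,h), road(h,c)
round 1: derive flow(g,g) via R2 from cites(g,h), road(h,g)
round 2: derive flow(a,j) via R1 from flow(a,g), cites(g,j)
round 2: derive flow(b,e) via R1 from flow(b,d), cites(d,e)
round 2: derive flow(d,b) via R1 from flow(d,e), cites(e,b)
round 2: derive flow(d,j) via R1 from flow(d,e), cites(e,j)
round 2: derive flow(e,d) via R1 from flow(e,b), cites(b,d)
round 2: derive flow(e,g) via R1 from flow(e,j), cites(j,g)
round 2: derive flow(j,h) via R1 from flow(j,g), cites(g,h)
round 2: derive flow(j,j) via R1 from flow(j,g), cites(g,j)
round 2: derive cover(a) via R3 from flow(a,g), flow(g,c)
round 2: derive cover(b) via R3 from flow(b,d), flow(d,e)
round 2: derive cover(d) via R3 from flow(d,e), flow(e,b)
round 2: derive cover(e) via R3 from flow(e,b), flow(b,d)
round 2: derive cover(g) via R3 from flow(g,g), flow(g,c)
round 2: derive cover(j) via R3 from flow(j,g), flow(g,c)
round 3: derive flow(b,b) via R1 from flow(b,e), cites(e,b)
round 3: derive flow(b,j) via R1 from flow(b,e), cites(e,j)
round 3: derive flow(d,d) via R1 from flow(d,b), cites(b,d)
round 3: derive flow(d,g) via R1 from flow(d,j), cites(j,g)
round 3: derive flow(e,e) via R1 from flow(e,d), cites(d,e)
round 3: derive flow(e,h) via R1 from flow(e,g), cites(g,h)
round 4: derive flow(b,g) via R1 from flow(b,j), cites(j,g)
round 4: derive flow(d,h) via R1 from flow(d,g), cites(g,h)
round 5: derive flow(b,h) via R1 from flow(b,g), cites(g,h)

cover(d)  [via R3]
  flow(d,e)  [via R0]
    cites(d,e)  [fact]
  flow(e,b)  [via R0]
    cites(e,b)  [fact]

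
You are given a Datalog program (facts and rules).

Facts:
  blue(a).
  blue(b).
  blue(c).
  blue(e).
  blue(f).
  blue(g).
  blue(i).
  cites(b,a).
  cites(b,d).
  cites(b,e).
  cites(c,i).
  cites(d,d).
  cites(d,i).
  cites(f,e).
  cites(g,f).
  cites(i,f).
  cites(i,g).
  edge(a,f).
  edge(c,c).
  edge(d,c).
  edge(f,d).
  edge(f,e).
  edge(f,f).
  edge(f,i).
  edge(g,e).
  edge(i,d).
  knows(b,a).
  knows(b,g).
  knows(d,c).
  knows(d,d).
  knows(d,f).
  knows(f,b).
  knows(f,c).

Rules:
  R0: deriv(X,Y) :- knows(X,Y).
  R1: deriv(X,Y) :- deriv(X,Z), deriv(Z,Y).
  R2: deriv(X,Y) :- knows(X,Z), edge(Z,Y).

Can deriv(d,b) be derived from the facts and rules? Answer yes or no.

round 1: derive deriv(b,a) via R0 from knows(b,a)
round 1: derive deriv(b,g) via R0 from knows(b,g)
round 1: derive deriv(d,c) via R0 from knows(d,c)
round 1: derive deriv(d,d) via R0 from knows(d,d)
round 1: derive deriv(d,f) via R0 from knows(d,f)
round 1: derive deriv(f,b) via R0 from knows(f,b)
round 1: derive deriv(f,c) via R0 from knows(f,c)
round 1: derive deriv(b,e) via R2 from knows(b,g), edge(g,e)
round 1: derive deriv(b,f) via R2 from knows(b,a), edge(a,f)
round 1: derive deriv(d,e) via R2 from knows(d,f), edge(f,e)
round 1: derive deriv(d,i) via R2 from knows(d,f), edge(f,i)
round 2: derive deriv(b,b) via R1 from deriv(b,f), deriv(f,b)
round 2: derive deriv(b,c) via R1 from deriv(b,f), deriv(f,c)
round 2: derive deriv(d,b) via R1 from deriv(d,f), deriv(f,b)
round 2: derive deriv(f,a) via R1 from deriv(f,b), deriv(b,a)
round 2: derive deriv(f,e) via R1 from deriv(f,b), deriv(b,e)
round 2: derive deriv(f,f) via R1 from deriv(f,b), deriv(b,f)
round 2: derive deriv(f,g) via R1 from deriv(f,b), deriv(b,g)
round 3: derive deriv(d,a) via R1 from deriv(d,b), deriv(b,a)
round 3: derive deriv(d,g) via R1 from deriv(d,b), deriv(b,g)

yes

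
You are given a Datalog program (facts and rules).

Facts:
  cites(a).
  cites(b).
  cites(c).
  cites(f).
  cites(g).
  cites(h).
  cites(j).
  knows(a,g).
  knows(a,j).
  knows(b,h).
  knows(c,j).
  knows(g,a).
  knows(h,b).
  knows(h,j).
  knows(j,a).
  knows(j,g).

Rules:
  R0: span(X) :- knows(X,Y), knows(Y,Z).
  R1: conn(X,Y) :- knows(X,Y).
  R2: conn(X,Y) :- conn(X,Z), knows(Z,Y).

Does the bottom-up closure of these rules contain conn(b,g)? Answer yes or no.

yes

round 1: derive conn(a,g) via R1 from knows(a,g)
round 1: derive conn(a,j) via R1 from knows(a,j)
round 1: derive conn(b,h) via R1 from knows(b,h)
round 1: derive conn(c,j) via R1 from knows(c,j)
round 1: derive conn(g,a) via R1 from knows(g,a)
round 1: derive conn(h,b) via R1 from knows(h,b)
round 1: derive conn(h,j) via R1 from knows(h,j)
round 1: derive conn(j,a) via R1 from knows(j,a)
round 1: derive conn(j,g) via R1 from knows(j,g)
round 2: derive conn(a,a) via R2 from conn(a,g), knows(g,a)
round 2: derive conn(b,b) via R2 from conn(b,h), knows(h,b)
round 2: derive conn(b,j) via R2 from conn(b,h), knows(h,j)
round 2: derive conn(c,a) via R2 from conn(c,j), knows(j,a)
round 2: derive conn(c,g) via R2 from conn(c,j), knows(j,g)
round 2: derive conn(g,g) via R2 from conn(g,a), knows(a,g)
round 2: derive conn(g,j) via R2 from conn(g,a), knows(a,j)
round 2: derive conn(h,a) via R2 from conn(h,j), knows(j,a)
round 2: derive conn(h,g) via R2 from conn(h,j), knows(j,g)
round 2: derive conn(h,h) via R2 from conn(h,b), knows(b,h)
round 2: derive conn(j,j) via R2 from conn(j,a), knows(a,j)
round 3: derive conn(b,a) via R2 from conn(b,j), knows(j,a)
round 3: derive conn(b,g) via R2 from conn(b,j), knows(j,g)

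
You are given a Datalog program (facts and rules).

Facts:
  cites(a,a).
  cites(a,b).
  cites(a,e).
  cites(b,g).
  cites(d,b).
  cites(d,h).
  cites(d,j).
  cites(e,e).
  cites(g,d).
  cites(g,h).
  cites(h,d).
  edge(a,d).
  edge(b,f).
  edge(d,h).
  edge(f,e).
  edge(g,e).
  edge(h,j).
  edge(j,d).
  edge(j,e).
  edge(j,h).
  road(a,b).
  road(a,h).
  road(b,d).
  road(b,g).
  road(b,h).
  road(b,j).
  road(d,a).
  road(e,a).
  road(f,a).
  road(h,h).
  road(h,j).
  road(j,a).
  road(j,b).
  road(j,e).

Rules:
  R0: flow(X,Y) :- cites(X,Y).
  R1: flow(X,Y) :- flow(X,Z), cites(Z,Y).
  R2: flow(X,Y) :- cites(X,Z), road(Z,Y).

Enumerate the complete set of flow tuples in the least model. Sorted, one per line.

flow(a,a)
flow(a,b)
flow(a,d)
flow(a,e)
flow(a,g)
flow(a,h)
flow(a,j)
flow(b,b)
flow(b,d)
flow(b,g)
flow(b,h)
flow(b,j)
flow(d,a)
flow(d,b)
flow(d,d)
flow(d,e)
flow(d,g)
flow(d,h)
flow(d,j)
flow(e,a)
flow(e,b)
flow(e,d)
flow(e,e)
flow(e,g)
flow(e,h)
flow(e,j)
flow(g,a)
flow(g,b)
flow(g,d)
flow(g,e)
flow(g,g)
flow(g,h)
flow(g,j)
flow(h,a)
flow(h,b)
flow(h,d)
flow(h,e)
flow(h,g)
flow(h,h)
flow(h,j)

round 1: derive flow(a,a) via R0 from cites(a,a)
round 1: derive flow(a,b) via R0 from cites(a,b)
round 1: derive flow(a,e) via R0 from cites(a,e)
round 1: derive flow(b,g) via R0 from cites(b,g)
round 1: derive flow(d,b) via R0 from cites(d,b)
round 1: derive flow(d,h) via R0 from cites(d,h)
round 1: derive flow(d,j) via R0 from cites(d,j)
round 1: derive flow(e,e) via R0 from cites(e,e)
round 1: derive flow(g,d) via R0 from cites(g,d)
round 1: derive flow(g,h) via R0 from cites(g,h)
round 1: derive flow(h,d) via R0 from cites(h,d)
round 1: derive flow(a,d) via R2 from cites(a,b), road(b,d)
round 1: derive flow(a,g) via R2 from cites(a,b), road(b,g)
round 1: derive flow(a,h) via R2 from cites(a,a), road(a,h)
round 1: derive flow(a,j) via R2 from cites(a,b), road(b,j)
round 1: derive flow(d,a) via R2 from cites(d,j), road(j,a)
round 1: derive flow(d,d) via R2 from cites(d,b), road(b,d)
round 1: derive flow(d,e) via R2 from cites(d,j), road(j,e)
round 1: derive flow(d,g) via R2 from cites(d,b), road(b,g)
round 1: derive flow(e,a) via R2 from cites(e,e), road(e,a)
round 1: derive flow(g,a) via R2 from cites(g,d), road(d,a)
round 1: derive flow(g,j) via R2 from cites(g,h), road(h,j)
round 1: derive flow(h,a) via R2 from cites(h,d), road(d,a)
round 2: derive flow(b,d) via R1 from flow(b,g), cites(g,d)
round 2: derive flow(b,h) via R1 from flow(b,g), cites(g,h)
round 2: derive flow(e,b) via R1 from flow(e,a), cites(a,b)
round 2: derive flow(g,b) via R1 from flow(g,a), cites(a,b)
round 2: derive flow(g,e) via R1 from flow(g,a), cites(a,e)
round 2: derive flow(h,b) via R1 from flow(h,a), cites(a,b)
round 2: derive flow(h,e) via R1 from flow(h,a), cites(a,e)
round 2: derive flow(h,h) via R1 from flow(h,d), cites(d,h)
round 2: derive flow(h,j) via R1 from flow(h,d), cites(d,j)
round 3: derive flow(b,b) via R1 from flow(b,d), cites(d,b)
round 3: derive flow(b,j) via R1 from flow(b,d), cites(d,j)
round 3: derive flow(e,g) via R1 from flow(e,b), cites(b,g)
round 3: derive flow(g,g) via R1 from flow(g,b), cites(b,g)
round 3: derive flow(h,g) via R1 from flow(h,b), cites(b,g)
round 4: derive flow(e,d) via R1 from flow(e,g), cites(g,d)
round 4: derive flow(e,h) via R1 from flow(e,g), cites(g,h)
round 5: derive flow(e,j) via R1 from flow(e,d), cites(d,j)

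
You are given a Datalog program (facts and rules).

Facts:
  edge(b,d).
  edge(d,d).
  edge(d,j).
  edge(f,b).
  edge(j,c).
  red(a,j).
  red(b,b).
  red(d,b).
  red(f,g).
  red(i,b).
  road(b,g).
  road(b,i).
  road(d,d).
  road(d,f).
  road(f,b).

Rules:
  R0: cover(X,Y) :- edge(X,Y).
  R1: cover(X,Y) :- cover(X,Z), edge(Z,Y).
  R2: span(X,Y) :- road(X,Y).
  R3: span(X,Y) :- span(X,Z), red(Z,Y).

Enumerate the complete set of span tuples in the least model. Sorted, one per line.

span(b,b)
span(b,g)
span(b,i)
span(d,b)
span(d,d)
span(d,f)
span(d,g)
span(f,b)

round 1: derive span(b,g) via R2 from road(b,g)
round 1: derive span(b,i) via R2 from road(b,i)
round 1: derive span(d,d) via R2 from road(d,d)
round 1: derive span(d,f) via R2 from road(d,f)
round 1: derive span(f,b) via R2 from road(f,b)
round 2: derive span(b,b) via R3 from span(b,i), red(i,b)
round 2: derive span(d,b) via R3 from span(d,d), red(d,b)
round 2: derive span(d,g) via R3 from span(d,f), red(f,g)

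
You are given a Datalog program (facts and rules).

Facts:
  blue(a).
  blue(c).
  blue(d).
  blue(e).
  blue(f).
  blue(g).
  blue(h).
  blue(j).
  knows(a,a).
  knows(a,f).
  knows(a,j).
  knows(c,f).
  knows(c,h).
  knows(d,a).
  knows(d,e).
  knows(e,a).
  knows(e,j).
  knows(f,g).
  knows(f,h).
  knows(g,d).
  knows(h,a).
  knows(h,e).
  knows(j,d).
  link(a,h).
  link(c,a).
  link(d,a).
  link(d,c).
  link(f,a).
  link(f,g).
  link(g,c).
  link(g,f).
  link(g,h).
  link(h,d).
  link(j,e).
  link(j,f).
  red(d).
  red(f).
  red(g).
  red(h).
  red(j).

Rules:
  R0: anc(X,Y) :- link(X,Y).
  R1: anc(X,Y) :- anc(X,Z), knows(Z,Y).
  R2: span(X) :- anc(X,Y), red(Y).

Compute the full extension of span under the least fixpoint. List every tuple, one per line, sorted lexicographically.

span(a)
span(c)
span(d)
span(f)
span(g)
span(h)
span(j)

round 1: derive anc(a,h) via R0 from link(a,h)
round 1: derive anc(c,a) via R0 from link(c,a)
round 1: derive anc(d,a) via R0 from link(d,a)
round 1: derive anc(d,c) via R0 from link(d,c)
round 1: derive anc(f,a) via R0 from link(f,a)
round 1: derive anc(f,g) via R0 from link(f,g)
round 1: derive anc(g,c) via R0 from link(g,c)
round 1: derive anc(g,f) via R0 from link(g,f)
round 1: derive anc(g,h) via R0 from link(g,h)
round 1: derive anc(h,d) via R0 from link(h,d)
round 1: derive anc(j,e) via R0 from link(j,e)
round 1: derive anc(j,f) via R0 from link(j,f)
round 2: derive anc(a,a) via R1 from anc(a,h), knows(h,a)
round 2: derive anc(a,e) via R1 from anc(a,h), knows(h,e)
round 2: derive anc(c,f) via R1 from anc(c,a), knows(a,f)
round 2: derive anc(c,j) via R1 from anc(c,a), knows(a,j)
round 2: derive anc(d,f) via R1 from anc(d,a), knows(a,f)
round 2: derive anc(d,h) via R1 from anc(d,c), knows(c,h)
round 2: derive anc(d,j) via R1 from anc(d,a), knows(a,j)
round 2: derive anc(f,d) via R1 from anc(f,g), knows(g,d)
round 2: derive anc(f,f) via R1 from anc(f,a), knows(a,f)
round 2: derive anc(f,j) via R1 from anc(f,a), knows(a,j)
round 2: derive anc(g,a) via R1 from anc(g,h), knows(h,a)
round 2: derive anc(g,e) via R1 from anc(g,h), knows(h,e)
round 2: derive anc(g,g) via R1 from anc(g,f), knows(f,g)
round 2: derive anc(h,a) via R1 from anc(h,d), knows(d,a)
round 2: derive anc(h,e) via R1 from anc(h,d), knows(d,e)
round 2: derive anc(j,a) via R1 from anc(j,e), knows(e,a)
round 2: derive anc(j,g) via R1 from anc(j,f), knows(f,g)
round 2: derive anc(j,h) via R1 from anc(j,f), knows(f,h)
round 2: derive anc(j,j) via R1 from anc(j,e), knows(e,j)
round 2: derive span(a) via R2 from anc(a,h), red(h)
round 2: derive span(f) via R2 from anc(f,g), red(g)
round 2: derive span(g) via R2 from anc(g,f), red(f)
round 2: derive span(h) via R2 from anc(h,d), red(d)
round 2: derive span(j) via R2 from anc(j,f), red(f)
round 3: derive anc(a,f) via R1 from anc(a,a), knows(a,f)
round 3: derive anc(a,j) via R1 from anc(a,a), knows(a,j)
round 3: derive anc(c,d) via R1 from anc(c,j), knows(j,d)
round 3: derive anc(c,g) via R1 from anc(c,f), knows(f,g)
round 3: derive anc(c,h) via R1 from anc(c,f), knows(f,h)
round 3: derive anc(d,d) via R1 from anc(d,j), knows(j,d)
round 3: derive anc(d,e) via R1 from anc(d,h), knows(h,e)
round 3: derive anc(d,g) via R1 from anc(d,f), knows(f,g)
round 3: derive anc(f,e) via R1 from anc(f,d), knows(d,e)
round 3: derive anc(f,h) via R1 from anc(f,f), knows(f,h)
round 3: derive anc(g,d) via R1 from anc(g,g), knows(g,d)
round 3: derive anc(g,j) via R1 from anc(g,a), knows(a,j)
round 3: derive anc(h,f) via R1 from anc(h,a), knows(a,f)
round 3: derive anc(h,j) via R1 from anc(h,a), knows(a,j)
round 3: derive anc(j,d) via R1 from anc(j,g), knows(g,d)
round 3: derive span(c) via R2 from anc(c,f), red(f)
round 3: derive span(d) via R2 from anc(d,f), red(f)
round 4: derive anc(a,d) via R1 from anc(a,j), knows(j,d)
round 4: derive anc(a,g) via R1 from anc(a,f), knows(f,g)
round 4: derive anc(c,e) via R1 from anc(c,d), knows(d,e)
round 4: derive anc(h,g) via R1 from anc(h,f), knows(f,g)
round 4: derive anc(h,h) via R1 from anc(h,f), knows(f,h)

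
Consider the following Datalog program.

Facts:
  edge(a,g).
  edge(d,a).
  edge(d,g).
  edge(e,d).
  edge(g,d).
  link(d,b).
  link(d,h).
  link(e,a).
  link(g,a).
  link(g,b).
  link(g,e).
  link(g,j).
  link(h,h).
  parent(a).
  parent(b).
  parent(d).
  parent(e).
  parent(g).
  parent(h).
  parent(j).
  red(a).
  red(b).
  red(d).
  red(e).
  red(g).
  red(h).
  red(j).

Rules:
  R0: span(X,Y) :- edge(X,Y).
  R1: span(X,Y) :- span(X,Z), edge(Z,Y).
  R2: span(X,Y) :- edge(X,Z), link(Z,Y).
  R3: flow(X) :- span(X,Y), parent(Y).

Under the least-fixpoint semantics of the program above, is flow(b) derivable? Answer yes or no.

round 1: derive span(a,g) via R0 from edge(a,g)
round 1: derive span(d,a) via R0 from edge(d,a)
round 1: derive span(d,g) via R0 from edge(d,g)
round 1: derive span(e,d) via R0 from edge(e,d)
round 1: derive span(g,d) via R0 from edge(g,d)
round 1: derive span(a,a) via R2 from edge(a,g), link(g,a)
round 1: derive span(a,b) via R2 from edge(a,g), link(g,b)
round 1: derive span(a,e) via R2 from edge(a,g), link(g,e)
round 1: derive span(a,j) via R2 from edge(a,g), link(g,j)
round 1: derive span(d,b) via R2 from edge(d,g), link(g,b)
round 1: derive span(d,e) via R2 from edge(d,g), link(g,e)
round 1: derive span(d,j) via R2 from edge(d,g), link(g,j)
round 1: derive span(e,b) via R2 from edge(e,d), link(d,b)
round 1: derive span(e,h) via R2 from edge(e,d), link(d,h)
round 1: derive span(g,b) via R2 from edge(g,d), link(d,b)
round 1: derive span(g,h) via R2 from edge(g,d), link(d,h)
round 2: derive span(a,d) via R1 from span(a,e), edge(e,d)
round 2: derive span(d,d) via R1 from span(d,e), edge(e,d)
round 2: derive span(e,a) via R1 from span(e,d), edge(d,a)
round 2: derive span(e,g) via R1 from span(e,d), edge(d,g)
round 2: derive span(g,a) via R1 from span(g,d), edge(d,a)
round 2: derive span(g,g) via R1 from span(g,d), edge(d,g)
round 2: derive flow(a) via R3 from span(a,a), parent(a)
round 2: derive flow(d) via R3 from span(d,a), parent(a)
round 2: derive flow(e) via R3 from span(e,b), parent(b)
round 2: derive flow(g) via R3 from span(g,b), parent(b)

no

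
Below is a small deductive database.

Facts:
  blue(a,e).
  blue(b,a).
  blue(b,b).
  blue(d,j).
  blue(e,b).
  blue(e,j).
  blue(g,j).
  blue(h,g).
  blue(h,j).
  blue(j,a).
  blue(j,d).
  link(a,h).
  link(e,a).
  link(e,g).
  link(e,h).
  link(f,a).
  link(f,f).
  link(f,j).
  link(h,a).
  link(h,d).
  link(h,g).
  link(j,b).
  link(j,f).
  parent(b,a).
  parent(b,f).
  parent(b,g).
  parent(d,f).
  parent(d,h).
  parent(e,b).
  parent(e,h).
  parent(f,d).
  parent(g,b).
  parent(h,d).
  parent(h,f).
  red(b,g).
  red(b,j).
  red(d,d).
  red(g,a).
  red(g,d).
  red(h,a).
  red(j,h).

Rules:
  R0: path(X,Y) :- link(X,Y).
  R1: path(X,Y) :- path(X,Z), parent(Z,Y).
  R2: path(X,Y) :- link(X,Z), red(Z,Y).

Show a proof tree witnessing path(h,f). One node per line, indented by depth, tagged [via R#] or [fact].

round 1: derive path(a,h) via R0 from link(a,h)
round 1: derive path(e,a) via R0 from link(e,a)
round 1: derive path(e,g) via R0 from link(e,g)
round 1: derive path(e,h) via R0 from link(e,h)
round 1: derive path(f,a) via R0 from link(f,a)
round 1: derive path(f,f) via R0 from link(f,f)
round 1: derive path(f,j) via R0 from link(f,j)
round 1: derive path(h,a) via R0 from link(h,a)
round 1: derive path(h,d) via R0 from link(h,d)
round 1: derive path(h,g) via R0 from link(h,g)
round 1: derive path(j,b) via R0 from link(j,b)
round 1: derive path(j,f) via R0 from link(j,f)
round 1: derive path(a,a) via R2 from link(a,h), red(h,a)
round 1: derive path(e,d) via R2 from link(e,g), red(g,d)
round 1: derive path(f,h) via R2 from link(f,j), red(j,h)
round 1: derive path(j,g) via R2 from link(j,b), red(b,g)
round 1: derive path(j,j) via R2 from link(j,b), red(b,j)
round 2: derive path(a,d) via R1 from path(a,h), parent(h,d)
round 2: derive path(a,f) via R1 from path(a,h), parent(h,f)
round 2: derive path(e,b) via R1 from path(e,g), parent(g,b)
round 2: derive path(e,f) via R1 from path(e,d), parent(d,f)
round 2: derive path(f,d) via R1 from path(f,f), parent(f,d)
round 2: derive path(h,b) via R1 from path(h,g), parent(g,b)
round 2: derive path(h,f) via R1 from path(h,d), parent(d,f)
round 2: derive path(h,h) via R1 from path(h,d), parent(d,h)
round 2: derive path(j,a) via R1 from path(j,b), parent(b,a)
round 2: derive path(j,d) via R1 from path(j,f), parent(f,d)
round 3: derive path(j,h) via R1 from path(j,d), parent(d,h)

path(h,f)  [via R1]
  path(h,d)  [via R0]
    link(h,d)  [fact]
  parent(d,f)  [fact]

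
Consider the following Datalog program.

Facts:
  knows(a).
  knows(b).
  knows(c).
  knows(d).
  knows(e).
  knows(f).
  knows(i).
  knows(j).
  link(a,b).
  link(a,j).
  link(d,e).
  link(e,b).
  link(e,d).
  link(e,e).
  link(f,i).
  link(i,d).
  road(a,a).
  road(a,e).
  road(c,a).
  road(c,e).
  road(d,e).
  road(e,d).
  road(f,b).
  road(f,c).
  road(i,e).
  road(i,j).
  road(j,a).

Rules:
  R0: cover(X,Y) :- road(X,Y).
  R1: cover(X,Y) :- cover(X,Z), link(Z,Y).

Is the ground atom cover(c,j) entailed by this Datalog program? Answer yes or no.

yes

round 1: derive cover(a,a) via R0 from road(a,a)
round 1: derive cover(a,e) via R0 from road(a,e)
round 1: derive cover(c,a) via R0 from road(c,a)
round 1: derive cover(c,e) via R0 from road(c,e)
round 1: derive cover(d,e) via R0 from road(d,e)
round 1: derive cover(e,d) via R0 from road(e,d)
round 1: derive cover(f,b) via R0 from road(f,b)
round 1: derive cover(f,c) via R0 from road(f,c)
round 1: derive cover(i,e) via R0 from road(i,e)
round 1: derive cover(i,j) via R0 from road(i,j)
round 1: derive cover(j,a) via R0 from road(j,a)
round 2: derive cover(a,b) via R1 from cover(a,a), link(a,b)
round 2: derive cover(a,d) via R1 from cover(a,e), link(e,d)
round 2: derive cover(a,j) via R1 from cover(a,a), link(a,j)
round 2: derive cover(c,b) via R1 from cover(c,a), link(a,b)
round 2: derive cover(c,d) via R1 from cover(c,e), link(e,d)
round 2: derive cover(c,j) via R1 from cover(c,a), link(a,j)
round 2: derive cover(d,b) via R1 from cover(d,e), link(e,b)
round 2: derive cover(d,d) via R1 from cover(d,e), link(e,d)
round 2: derive cover(e,e) via R1 from cover(e,d), link(d,e)
round 2: derive cover(i,b) via R1 from cover(i,e), link(e,b)
round 2: derive cover(i,d) via R1 from cover(i,e), link(e,d)
round 2: derive cover(j,b) via R1 from cover(j,a), link(a,b)
round 2: derive cover(j,j) via R1 from cover(j,a), link(a,j)
round 3: derive cover(e,b) via R1 from cover(e,e), link(e,b)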